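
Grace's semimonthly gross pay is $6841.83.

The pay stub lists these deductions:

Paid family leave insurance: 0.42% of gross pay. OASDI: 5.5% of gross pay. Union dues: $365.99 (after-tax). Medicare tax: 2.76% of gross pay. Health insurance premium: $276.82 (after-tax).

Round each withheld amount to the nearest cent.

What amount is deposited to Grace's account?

OASDI: $6841.83 × 0.055 = $376.30
Medicare tax: $6841.83 × 0.0276 = $188.83
Paid family leave insurance: $6841.83 × 0.0042 = $28.74
Health insurance premium: $276.82
Union dues: $365.99
Total deductions = $376.30 + $188.83 + $28.74 + $276.82 + $365.99 = $1236.68
Net pay = $6841.83 − $1236.68 = $5605.15

$5605.15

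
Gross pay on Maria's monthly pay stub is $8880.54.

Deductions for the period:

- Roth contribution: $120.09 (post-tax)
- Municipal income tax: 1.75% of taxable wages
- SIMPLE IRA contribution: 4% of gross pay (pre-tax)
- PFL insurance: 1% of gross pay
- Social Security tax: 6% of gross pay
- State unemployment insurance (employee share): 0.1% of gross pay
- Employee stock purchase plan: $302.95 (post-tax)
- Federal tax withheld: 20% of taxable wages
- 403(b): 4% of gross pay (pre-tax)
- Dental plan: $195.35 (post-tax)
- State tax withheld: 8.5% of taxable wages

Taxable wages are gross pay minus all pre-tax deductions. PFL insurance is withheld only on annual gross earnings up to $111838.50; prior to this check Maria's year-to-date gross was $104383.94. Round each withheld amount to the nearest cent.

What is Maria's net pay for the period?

SIMPLE IRA contribution: $8880.54 × 0.04 = $355.22
403(b): $8880.54 × 0.04 = $355.22
Pre-tax total = $355.22 + $355.22 = $710.44
Taxable wages = $8880.54 − $710.44 = $8170.10
Federal tax withheld: $8170.10 × 0.2 = $1634.02
Municipal income tax: $8170.10 × 0.0175 = $142.98
State tax withheld: $8170.10 × 0.085 = $694.46
State unemployment insurance (employee share): $8880.54 × 0.001 = $8.88
PFL insurance: only $111838.50 − $104383.94 = $7454.56 of this check is subject → $7454.56 × 0.01 = $74.55
Social Security tax: $8880.54 × 0.06 = $532.83
Roth contribution: $120.09
Employee stock purchase plan: $302.95
Dental plan: $195.35
Total deductions = $355.22 + $355.22 + $1634.02 + $142.98 + $694.46 + $8.88 + $74.55 + $532.83 + $120.09 + $302.95 + $195.35 = $4416.55
Net pay = $8880.54 − $4416.55 = $4463.99

$4463.99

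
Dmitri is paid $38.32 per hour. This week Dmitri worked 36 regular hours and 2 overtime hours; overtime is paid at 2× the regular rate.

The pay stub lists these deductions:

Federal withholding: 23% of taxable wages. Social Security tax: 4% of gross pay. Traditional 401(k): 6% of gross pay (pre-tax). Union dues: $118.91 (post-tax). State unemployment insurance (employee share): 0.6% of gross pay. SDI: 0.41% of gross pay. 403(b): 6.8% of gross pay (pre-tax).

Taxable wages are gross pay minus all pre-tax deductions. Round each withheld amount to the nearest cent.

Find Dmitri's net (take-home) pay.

Regular pay: 36 × $38.32 = $1,379.52
Overtime pay: 2 × $38.32 × 2 = $153.28
Gross pay = $1,379.52 + $153.28 = $1,532.80
Traditional 401(k): $1,532.80 × 0.06 = $91.97
403(b): $1,532.80 × 0.068 = $104.23
Pre-tax total = $91.97 + $104.23 = $196.20
Taxable wages = $1,532.80 − $196.20 = $1,336.60
Federal withholding: $1,336.60 × 0.23 = $307.42
State unemployment insurance (employee share): $1,532.80 × 0.006 = $9.20
Social Security tax: $1,532.80 × 0.04 = $61.31
SDI: $1,532.80 × 0.0041 = $6.28
Union dues: $118.91
Total deductions = $91.97 + $104.23 + $307.42 + $9.20 + $61.31 + $6.28 + $118.91 = $699.32
Net pay = $1,532.80 − $699.32 = $833.48

$833.48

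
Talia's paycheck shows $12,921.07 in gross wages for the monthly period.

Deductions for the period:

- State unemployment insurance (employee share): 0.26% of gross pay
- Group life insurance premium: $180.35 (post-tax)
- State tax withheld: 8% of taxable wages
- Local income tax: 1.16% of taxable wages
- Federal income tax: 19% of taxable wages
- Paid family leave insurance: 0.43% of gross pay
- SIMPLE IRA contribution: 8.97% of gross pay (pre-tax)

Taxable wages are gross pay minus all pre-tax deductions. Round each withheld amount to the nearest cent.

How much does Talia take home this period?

$8,180.36

SIMPLE IRA contribution: $12,921.07 × 0.0897 = $1,159.02
Taxable wages = $12,921.07 − $1,159.02 = $11,762.05
Federal income tax: $11,762.05 × 0.19 = $2,234.79
Local income tax: $11,762.05 × 0.0116 = $136.44
State tax withheld: $11,762.05 × 0.08 = $940.96
State unemployment insurance (employee share): $12,921.07 × 0.0026 = $33.59
Paid family leave insurance: $12,921.07 × 0.0043 = $55.56
Group life insurance premium: $180.35
Total deductions = $1,159.02 + $2,234.79 + $136.44 + $940.96 + $33.59 + $55.56 + $180.35 = $4,740.71
Net pay = $12,921.07 − $4,740.71 = $8,180.36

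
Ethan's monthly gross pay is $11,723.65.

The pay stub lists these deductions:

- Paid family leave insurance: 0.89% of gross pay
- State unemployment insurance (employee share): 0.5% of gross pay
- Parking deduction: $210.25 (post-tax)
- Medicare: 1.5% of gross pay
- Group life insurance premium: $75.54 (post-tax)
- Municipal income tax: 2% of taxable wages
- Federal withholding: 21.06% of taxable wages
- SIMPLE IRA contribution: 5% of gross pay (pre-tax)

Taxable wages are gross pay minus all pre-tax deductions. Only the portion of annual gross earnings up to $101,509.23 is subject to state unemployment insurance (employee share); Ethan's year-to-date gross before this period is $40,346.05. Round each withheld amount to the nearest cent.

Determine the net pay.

$7,944.57

SIMPLE IRA contribution: $11,723.65 × 0.05 = $586.18
Taxable wages = $11,723.65 − $586.18 = $11,137.47
Federal withholding: $11,137.47 × 0.2106 = $2,345.55
Municipal income tax: $11,137.47 × 0.02 = $222.75
Paid family leave insurance: $11,723.65 × 0.0089 = $104.34
Medicare: $11,723.65 × 0.015 = $175.85
State unemployment insurance (employee share): cap not yet reached, full $11,723.65 is subject → $11,723.65 × 0.005 = $58.62
Parking deduction: $210.25
Group life insurance premium: $75.54
Total deductions = $586.18 + $2,345.55 + $222.75 + $104.34 + $175.85 + $58.62 + $210.25 + $75.54 = $3,779.08
Net pay = $11,723.65 − $3,779.08 = $7,944.57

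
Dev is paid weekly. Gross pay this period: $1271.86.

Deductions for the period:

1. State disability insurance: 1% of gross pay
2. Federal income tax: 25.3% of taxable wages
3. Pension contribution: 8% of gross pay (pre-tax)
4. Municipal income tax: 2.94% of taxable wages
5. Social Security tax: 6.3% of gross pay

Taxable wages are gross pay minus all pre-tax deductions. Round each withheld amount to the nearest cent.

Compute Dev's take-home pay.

Pension contribution: $1271.86 × 0.08 = $101.75
Taxable wages = $1271.86 − $101.75 = $1170.11
Municipal income tax: $1170.11 × 0.0294 = $34.40
Federal income tax: $1170.11 × 0.253 = $296.04
State disability insurance: $1271.86 × 0.01 = $12.72
Social Security tax: $1271.86 × 0.063 = $80.13
Total deductions = $101.75 + $34.40 + $296.04 + $12.72 + $80.13 = $525.04
Net pay = $1271.86 − $525.04 = $746.82

$746.82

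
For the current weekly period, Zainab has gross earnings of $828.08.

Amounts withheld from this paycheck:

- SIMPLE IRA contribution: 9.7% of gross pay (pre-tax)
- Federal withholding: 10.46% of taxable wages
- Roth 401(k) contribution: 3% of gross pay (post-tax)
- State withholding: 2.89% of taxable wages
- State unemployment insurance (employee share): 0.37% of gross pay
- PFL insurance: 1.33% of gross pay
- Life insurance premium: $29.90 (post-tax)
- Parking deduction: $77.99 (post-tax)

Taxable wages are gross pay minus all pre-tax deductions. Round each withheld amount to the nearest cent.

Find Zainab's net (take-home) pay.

$501.13

SIMPLE IRA contribution: $828.08 × 0.097 = $80.32
Taxable wages = $828.08 − $80.32 = $747.76
Federal withholding: $747.76 × 0.1046 = $78.22
State withholding: $747.76 × 0.0289 = $21.61
State unemployment insurance (employee share): $828.08 × 0.0037 = $3.06
PFL insurance: $828.08 × 0.0133 = $11.01
Roth 401(k) contribution: $828.08 × 0.03 = $24.84
Parking deduction: $77.99
Life insurance premium: $29.90
Total deductions = $80.32 + $78.22 + $21.61 + $3.06 + $11.01 + $24.84 + $77.99 + $29.90 = $326.95
Net pay = $828.08 − $326.95 = $501.13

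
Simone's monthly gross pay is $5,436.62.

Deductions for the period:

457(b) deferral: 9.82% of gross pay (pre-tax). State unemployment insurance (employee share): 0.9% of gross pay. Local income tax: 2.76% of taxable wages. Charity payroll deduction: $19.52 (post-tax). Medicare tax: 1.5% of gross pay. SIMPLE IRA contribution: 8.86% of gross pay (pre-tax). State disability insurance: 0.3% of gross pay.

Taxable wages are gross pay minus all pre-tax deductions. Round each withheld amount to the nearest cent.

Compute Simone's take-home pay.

$4,132.73

457(b) deferral: $5,436.62 × 0.0982 = $533.88
SIMPLE IRA contribution: $5,436.62 × 0.0886 = $481.68
Pre-tax total = $533.88 + $481.68 = $1,015.56
Taxable wages = $5,436.62 − $1,015.56 = $4,421.06
Local income tax: $4,421.06 × 0.0276 = $122.02
State unemployment insurance (employee share): $5,436.62 × 0.009 = $48.93
Medicare tax: $5,436.62 × 0.015 = $81.55
State disability insurance: $5,436.62 × 0.003 = $16.31
Charity payroll deduction: $19.52
Total deductions = $533.88 + $481.68 + $122.02 + $48.93 + $81.55 + $16.31 + $19.52 = $1,303.89
Net pay = $5,436.62 − $1,303.89 = $4,132.73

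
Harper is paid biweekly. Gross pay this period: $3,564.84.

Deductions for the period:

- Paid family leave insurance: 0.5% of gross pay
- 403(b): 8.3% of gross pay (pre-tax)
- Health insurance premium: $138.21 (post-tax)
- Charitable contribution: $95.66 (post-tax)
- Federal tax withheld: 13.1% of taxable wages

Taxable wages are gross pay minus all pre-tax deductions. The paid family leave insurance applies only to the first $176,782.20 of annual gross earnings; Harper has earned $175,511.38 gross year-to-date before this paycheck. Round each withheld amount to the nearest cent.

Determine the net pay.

403(b): $3,564.84 × 0.083 = $295.88
Taxable wages = $3,564.84 − $295.88 = $3,268.96
Federal tax withheld: $3,268.96 × 0.131 = $428.23
Paid family leave insurance: only $176,782.20 − $175,511.38 = $1,270.82 of this check is subject → $1,270.82 × 0.005 = $6.35
Health insurance premium: $138.21
Charitable contribution: $95.66
Total deductions = $295.88 + $428.23 + $6.35 + $138.21 + $95.66 = $964.33
Net pay = $3,564.84 − $964.33 = $2,600.51

$2,600.51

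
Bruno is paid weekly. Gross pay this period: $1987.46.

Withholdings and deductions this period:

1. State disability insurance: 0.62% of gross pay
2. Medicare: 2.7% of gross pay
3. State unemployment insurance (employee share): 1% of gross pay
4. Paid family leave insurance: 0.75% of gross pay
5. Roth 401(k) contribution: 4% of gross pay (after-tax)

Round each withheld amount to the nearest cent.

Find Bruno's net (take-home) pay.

Paid family leave insurance: $1987.46 × 0.0075 = $14.91
State disability insurance: $1987.46 × 0.0062 = $12.32
State unemployment insurance (employee share): $1987.46 × 0.01 = $19.87
Medicare: $1987.46 × 0.027 = $53.66
Roth 401(k) contribution: $1987.46 × 0.04 = $79.50
Total deductions = $14.91 + $12.32 + $19.87 + $53.66 + $79.50 = $180.26
Net pay = $1987.46 − $180.26 = $1807.20

$1807.20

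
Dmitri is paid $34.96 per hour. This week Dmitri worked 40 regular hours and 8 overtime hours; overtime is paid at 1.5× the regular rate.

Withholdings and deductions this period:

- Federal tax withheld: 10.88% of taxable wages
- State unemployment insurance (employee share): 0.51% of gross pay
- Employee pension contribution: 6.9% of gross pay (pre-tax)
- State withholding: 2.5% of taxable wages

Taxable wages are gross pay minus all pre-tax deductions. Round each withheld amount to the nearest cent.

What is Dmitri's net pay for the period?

Regular pay: 40 × $34.96 = $1,398.40
Overtime pay: 8 × $34.96 × 1.5 = $419.52
Gross pay = $1,398.40 + $419.52 = $1,817.92
Employee pension contribution: $1,817.92 × 0.069 = $125.44
Taxable wages = $1,817.92 − $125.44 = $1,692.48
Federal tax withheld: $1,692.48 × 0.1088 = $184.14
State withholding: $1,692.48 × 0.025 = $42.31
State unemployment insurance (employee share): $1,817.92 × 0.0051 = $9.27
Total deductions = $125.44 + $184.14 + $42.31 + $9.27 = $361.16
Net pay = $1,817.92 − $361.16 = $1,456.76

$1,456.76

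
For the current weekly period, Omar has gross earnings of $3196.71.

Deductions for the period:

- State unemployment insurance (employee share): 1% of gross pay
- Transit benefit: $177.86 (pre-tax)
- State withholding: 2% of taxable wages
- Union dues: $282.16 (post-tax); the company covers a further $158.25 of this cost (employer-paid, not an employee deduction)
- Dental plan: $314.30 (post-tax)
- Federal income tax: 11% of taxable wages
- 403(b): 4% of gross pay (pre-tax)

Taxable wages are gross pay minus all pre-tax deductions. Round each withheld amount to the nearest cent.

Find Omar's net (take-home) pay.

$1886.72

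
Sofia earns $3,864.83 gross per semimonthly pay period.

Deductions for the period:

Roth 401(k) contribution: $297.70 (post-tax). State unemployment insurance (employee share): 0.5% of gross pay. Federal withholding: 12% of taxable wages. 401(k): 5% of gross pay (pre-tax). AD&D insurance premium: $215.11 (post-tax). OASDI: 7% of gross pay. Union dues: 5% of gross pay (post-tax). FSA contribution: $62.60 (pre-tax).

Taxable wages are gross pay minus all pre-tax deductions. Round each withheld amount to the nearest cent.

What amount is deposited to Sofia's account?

$2,180.00

FSA contribution: $62.60
401(k): $3,864.83 × 0.05 = $193.24
Pre-tax total = $62.60 + $193.24 = $255.84
Taxable wages = $3,864.83 − $255.84 = $3,608.99
Federal withholding: $3,608.99 × 0.12 = $433.08
OASDI: $3,864.83 × 0.07 = $270.54
State unemployment insurance (employee share): $3,864.83 × 0.005 = $19.32
AD&D insurance premium: $215.11
Roth 401(k) contribution: $297.70
Union dues: $3,864.83 × 0.05 = $193.24
Total deductions = $62.60 + $193.24 + $433.08 + $270.54 + $19.32 + $215.11 + $297.70 + $193.24 = $1,684.83
Net pay = $3,864.83 − $1,684.83 = $2,180.00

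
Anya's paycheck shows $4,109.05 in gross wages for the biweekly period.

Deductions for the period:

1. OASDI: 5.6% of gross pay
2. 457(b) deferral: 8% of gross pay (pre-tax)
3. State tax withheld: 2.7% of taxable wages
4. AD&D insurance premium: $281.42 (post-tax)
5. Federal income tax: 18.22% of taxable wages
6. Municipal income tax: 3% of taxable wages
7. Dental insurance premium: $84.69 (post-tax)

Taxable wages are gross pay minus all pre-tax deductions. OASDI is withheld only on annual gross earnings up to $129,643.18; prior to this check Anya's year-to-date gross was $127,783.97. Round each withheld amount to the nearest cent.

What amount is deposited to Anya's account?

$2,405.84

457(b) deferral: $4,109.05 × 0.08 = $328.72
Taxable wages = $4,109.05 − $328.72 = $3,780.33
State tax withheld: $3,780.33 × 0.027 = $102.07
Municipal income tax: $3,780.33 × 0.03 = $113.41
Federal income tax: $3,780.33 × 0.1822 = $688.78
OASDI: only $129,643.18 − $127,783.97 = $1,859.21 of this check is subject → $1,859.21 × 0.056 = $104.12
AD&D insurance premium: $281.42
Dental insurance premium: $84.69
Total deductions = $328.72 + $102.07 + $113.41 + $688.78 + $104.12 + $281.42 + $84.69 = $1,703.21
Net pay = $4,109.05 − $1,703.21 = $2,405.84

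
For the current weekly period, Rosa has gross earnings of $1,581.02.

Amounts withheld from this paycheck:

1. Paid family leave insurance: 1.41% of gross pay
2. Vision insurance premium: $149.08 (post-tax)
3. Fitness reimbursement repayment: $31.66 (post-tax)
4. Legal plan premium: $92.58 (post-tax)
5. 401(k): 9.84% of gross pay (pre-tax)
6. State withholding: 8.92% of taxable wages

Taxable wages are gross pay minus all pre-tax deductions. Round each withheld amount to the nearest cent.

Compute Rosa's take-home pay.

$1,002.69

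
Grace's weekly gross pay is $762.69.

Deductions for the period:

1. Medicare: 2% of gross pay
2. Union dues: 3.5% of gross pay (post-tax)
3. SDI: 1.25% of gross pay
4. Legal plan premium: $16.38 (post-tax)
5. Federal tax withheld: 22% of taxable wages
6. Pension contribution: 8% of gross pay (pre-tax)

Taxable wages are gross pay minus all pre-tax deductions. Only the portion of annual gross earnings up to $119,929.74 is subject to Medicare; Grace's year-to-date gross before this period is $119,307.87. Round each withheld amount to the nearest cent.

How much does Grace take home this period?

Pension contribution: $762.69 × 0.08 = $61.02
Taxable wages = $762.69 − $61.02 = $701.67
Federal tax withheld: $701.67 × 0.22 = $154.37
SDI: $762.69 × 0.0125 = $9.53
Medicare: only $119,929.74 − $119,307.87 = $621.87 of this check is subject → $621.87 × 0.02 = $12.44
Union dues: $762.69 × 0.035 = $26.69
Legal plan premium: $16.38
Total deductions = $61.02 + $154.37 + $9.53 + $12.44 + $26.69 + $16.38 = $280.43
Net pay = $762.69 − $280.43 = $482.26

$482.26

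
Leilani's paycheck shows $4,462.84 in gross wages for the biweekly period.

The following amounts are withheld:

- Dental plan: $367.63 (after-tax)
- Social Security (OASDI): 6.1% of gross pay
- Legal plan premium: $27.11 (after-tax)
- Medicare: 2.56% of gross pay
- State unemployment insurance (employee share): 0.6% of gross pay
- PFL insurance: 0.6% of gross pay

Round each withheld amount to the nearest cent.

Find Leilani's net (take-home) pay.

$3,628.06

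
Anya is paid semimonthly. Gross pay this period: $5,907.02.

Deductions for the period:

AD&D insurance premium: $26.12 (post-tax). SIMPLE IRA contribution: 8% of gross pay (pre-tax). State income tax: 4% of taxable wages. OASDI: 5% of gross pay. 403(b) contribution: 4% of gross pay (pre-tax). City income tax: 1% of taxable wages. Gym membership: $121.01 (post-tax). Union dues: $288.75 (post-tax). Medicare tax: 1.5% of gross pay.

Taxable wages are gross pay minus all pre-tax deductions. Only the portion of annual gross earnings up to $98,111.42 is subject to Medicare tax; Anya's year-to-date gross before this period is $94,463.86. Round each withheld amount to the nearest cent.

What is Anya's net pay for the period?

$4,152.33

SIMPLE IRA contribution: $5,907.02 × 0.08 = $472.56
403(b) contribution: $5,907.02 × 0.04 = $236.28
Pre-tax total = $472.56 + $236.28 = $708.84
Taxable wages = $5,907.02 − $708.84 = $5,198.18
State income tax: $5,198.18 × 0.04 = $207.93
City income tax: $5,198.18 × 0.01 = $51.98
Medicare tax: only $98,111.42 − $94,463.86 = $3,647.56 of this check is subject → $3,647.56 × 0.015 = $54.71
OASDI: $5,907.02 × 0.05 = $295.35
Gym membership: $121.01
Union dues: $288.75
AD&D insurance premium: $26.12
Total deductions = $472.56 + $236.28 + $207.93 + $51.98 + $54.71 + $295.35 + $121.01 + $288.75 + $26.12 = $1,754.69
Net pay = $5,907.02 − $1,754.69 = $4,152.33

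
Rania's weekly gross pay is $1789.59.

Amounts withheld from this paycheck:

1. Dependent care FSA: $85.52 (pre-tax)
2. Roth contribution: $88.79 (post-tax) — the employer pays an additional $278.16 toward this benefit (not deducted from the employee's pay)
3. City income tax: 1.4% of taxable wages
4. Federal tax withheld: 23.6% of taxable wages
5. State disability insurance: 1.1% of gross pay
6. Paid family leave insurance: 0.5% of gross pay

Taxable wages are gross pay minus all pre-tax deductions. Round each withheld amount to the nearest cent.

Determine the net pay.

Dependent care FSA: $85.52
Taxable wages = $1789.59 − $85.52 = $1704.07
Federal tax withheld: $1704.07 × 0.236 = $402.16
City income tax: $1704.07 × 0.014 = $23.86
Paid family leave insurance: $1789.59 × 0.005 = $8.95
State disability insurance: $1789.59 × 0.011 = $19.69
Roth contribution: $88.79
(Employer's $278.16 toward Roth contribution is not withheld from the employee.)
Total deductions = $85.52 + $402.16 + $23.86 + $8.95 + $19.69 + $88.79 = $628.97
Net pay = $1789.59 − $628.97 = $1160.62

$1160.62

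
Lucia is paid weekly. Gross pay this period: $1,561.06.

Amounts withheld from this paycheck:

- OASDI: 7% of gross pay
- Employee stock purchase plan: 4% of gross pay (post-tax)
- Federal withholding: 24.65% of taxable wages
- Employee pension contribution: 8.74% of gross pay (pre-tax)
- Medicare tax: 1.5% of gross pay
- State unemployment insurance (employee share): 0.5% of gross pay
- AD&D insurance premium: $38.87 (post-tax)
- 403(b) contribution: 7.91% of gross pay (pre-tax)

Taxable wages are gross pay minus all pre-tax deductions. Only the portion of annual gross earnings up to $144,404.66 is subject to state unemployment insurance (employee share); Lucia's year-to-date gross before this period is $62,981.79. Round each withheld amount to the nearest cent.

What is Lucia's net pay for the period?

403(b) contribution: $1,561.06 × 0.0791 = $123.48
Employee pension contribution: $1,561.06 × 0.0874 = $136.44
Pre-tax total = $123.48 + $136.44 = $259.92
Taxable wages = $1,561.06 − $259.92 = $1,301.14
Federal withholding: $1,301.14 × 0.2465 = $320.73
Medicare tax: $1,561.06 × 0.015 = $23.42
State unemployment insurance (employee share): cap not yet reached, full $1,561.06 is subject → $1,561.06 × 0.005 = $7.81
OASDI: $1,561.06 × 0.07 = $109.27
AD&D insurance premium: $38.87
Employee stock purchase plan: $1,561.06 × 0.04 = $62.44
Total deductions = $123.48 + $136.44 + $320.73 + $23.42 + $7.81 + $109.27 + $38.87 + $62.44 = $822.46
Net pay = $1,561.06 − $822.46 = $738.60

$738.60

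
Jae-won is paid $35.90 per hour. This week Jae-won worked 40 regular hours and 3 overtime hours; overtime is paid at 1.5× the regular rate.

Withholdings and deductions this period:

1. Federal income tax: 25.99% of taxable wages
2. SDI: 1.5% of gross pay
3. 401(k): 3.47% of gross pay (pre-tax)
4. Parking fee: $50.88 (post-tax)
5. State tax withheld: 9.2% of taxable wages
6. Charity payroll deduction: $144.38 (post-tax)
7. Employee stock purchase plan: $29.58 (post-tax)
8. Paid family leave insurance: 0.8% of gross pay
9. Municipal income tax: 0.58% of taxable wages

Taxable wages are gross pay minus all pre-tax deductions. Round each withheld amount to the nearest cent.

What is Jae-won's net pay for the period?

Regular pay: 40 × $35.90 = $1,436.00
Overtime pay: 3 × $35.90 × 1.5 = $161.55
Gross pay = $1,436.00 + $161.55 = $1,597.55
401(k): $1,597.55 × 0.0347 = $55.43
Taxable wages = $1,597.55 − $55.43 = $1,542.12
Municipal income tax: $1,542.12 × 0.0058 = $8.94
State tax withheld: $1,542.12 × 0.092 = $141.88
Federal income tax: $1,542.12 × 0.2599 = $400.80
Paid family leave insurance: $1,597.55 × 0.008 = $12.78
SDI: $1,597.55 × 0.015 = $23.96
Employee stock purchase plan: $29.58
Parking fee: $50.88
Charity payroll deduction: $144.38
Total deductions = $55.43 + $8.94 + $141.88 + $400.80 + $12.78 + $23.96 + $29.58 + $50.88 + $144.38 = $868.63
Net pay = $1,597.55 − $868.63 = $728.92

$728.92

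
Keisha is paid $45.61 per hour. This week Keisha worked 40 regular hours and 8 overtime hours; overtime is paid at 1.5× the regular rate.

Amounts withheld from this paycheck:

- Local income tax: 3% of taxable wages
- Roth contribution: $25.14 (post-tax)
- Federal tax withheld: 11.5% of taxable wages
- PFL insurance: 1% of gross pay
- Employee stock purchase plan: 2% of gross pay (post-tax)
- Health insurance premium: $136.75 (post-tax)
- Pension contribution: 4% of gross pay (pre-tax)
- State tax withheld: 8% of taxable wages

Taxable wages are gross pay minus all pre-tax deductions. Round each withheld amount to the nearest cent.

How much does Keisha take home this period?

$1,531.51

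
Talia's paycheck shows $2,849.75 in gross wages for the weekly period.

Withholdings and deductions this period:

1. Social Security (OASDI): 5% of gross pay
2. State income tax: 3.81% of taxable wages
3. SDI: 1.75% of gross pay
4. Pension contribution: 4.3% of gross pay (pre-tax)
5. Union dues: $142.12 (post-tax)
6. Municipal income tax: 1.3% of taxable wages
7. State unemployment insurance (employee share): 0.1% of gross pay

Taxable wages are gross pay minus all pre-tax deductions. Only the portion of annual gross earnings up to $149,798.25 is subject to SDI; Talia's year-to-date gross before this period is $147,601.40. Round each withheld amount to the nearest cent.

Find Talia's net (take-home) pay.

Pension contribution: $2,849.75 × 0.043 = $122.54
Taxable wages = $2,849.75 − $122.54 = $2,727.21
State income tax: $2,727.21 × 0.0381 = $103.91
Municipal income tax: $2,727.21 × 0.013 = $35.45
State unemployment insurance (employee share): $2,849.75 × 0.001 = $2.85
SDI: only $149,798.25 − $147,601.40 = $2,196.85 of this check is subject → $2,196.85 × 0.0175 = $38.44
Social Security (OASDI): $2,849.75 × 0.05 = $142.49
Union dues: $142.12
Total deductions = $122.54 + $103.91 + $35.45 + $2.85 + $38.44 + $142.49 + $142.12 = $587.80
Net pay = $2,849.75 − $587.80 = $2,261.95

$2,261.95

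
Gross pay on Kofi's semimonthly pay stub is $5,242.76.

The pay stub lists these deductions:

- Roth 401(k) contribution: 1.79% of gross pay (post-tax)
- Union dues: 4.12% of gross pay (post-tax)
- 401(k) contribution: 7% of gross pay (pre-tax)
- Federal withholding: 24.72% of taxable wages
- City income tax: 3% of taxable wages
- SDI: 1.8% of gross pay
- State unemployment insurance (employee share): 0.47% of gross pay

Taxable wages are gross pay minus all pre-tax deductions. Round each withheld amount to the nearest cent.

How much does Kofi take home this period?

$3,095.35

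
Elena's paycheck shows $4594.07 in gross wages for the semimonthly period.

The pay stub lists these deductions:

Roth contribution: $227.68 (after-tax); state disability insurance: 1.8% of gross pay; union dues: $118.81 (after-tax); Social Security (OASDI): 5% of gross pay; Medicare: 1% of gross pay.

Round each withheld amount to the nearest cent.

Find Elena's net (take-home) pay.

Social Security (OASDI): $4594.07 × 0.05 = $229.70
Medicare: $4594.07 × 0.01 = $45.94
State disability insurance: $4594.07 × 0.018 = $82.69
Union dues: $118.81
Roth contribution: $227.68
Total deductions = $229.70 + $45.94 + $82.69 + $118.81 + $227.68 = $704.82
Net pay = $4594.07 − $704.82 = $3889.25

$3889.25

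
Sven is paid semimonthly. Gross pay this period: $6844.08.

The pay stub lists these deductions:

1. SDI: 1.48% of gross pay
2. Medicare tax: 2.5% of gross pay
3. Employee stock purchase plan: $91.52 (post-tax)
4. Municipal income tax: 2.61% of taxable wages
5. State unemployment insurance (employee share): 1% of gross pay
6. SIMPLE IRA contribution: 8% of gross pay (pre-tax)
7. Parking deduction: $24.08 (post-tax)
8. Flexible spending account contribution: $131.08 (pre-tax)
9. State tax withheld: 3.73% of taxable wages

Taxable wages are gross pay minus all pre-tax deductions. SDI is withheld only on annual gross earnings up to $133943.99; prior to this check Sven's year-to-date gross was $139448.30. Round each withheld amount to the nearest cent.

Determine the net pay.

$5419.44

SIMPLE IRA contribution: $6844.08 × 0.08 = $547.53
Flexible spending account contribution: $131.08
Pre-tax total = $547.53 + $131.08 = $678.61
Taxable wages = $6844.08 − $678.61 = $6165.47
State tax withheld: $6165.47 × 0.0373 = $229.97
Municipal income tax: $6165.47 × 0.0261 = $160.92
Medicare tax: $6844.08 × 0.025 = $171.10
SDI: annual cap $133943.99 already reached (YTD $139448.30), so $0.00
State unemployment insurance (employee share): $6844.08 × 0.01 = $68.44
Employee stock purchase plan: $91.52
Parking deduction: $24.08
Total deductions = $547.53 + $131.08 + $229.97 + $160.92 + $171.10 + $0.00 + $68.44 + $91.52 + $24.08 = $1424.64
Net pay = $6844.08 − $1424.64 = $5419.44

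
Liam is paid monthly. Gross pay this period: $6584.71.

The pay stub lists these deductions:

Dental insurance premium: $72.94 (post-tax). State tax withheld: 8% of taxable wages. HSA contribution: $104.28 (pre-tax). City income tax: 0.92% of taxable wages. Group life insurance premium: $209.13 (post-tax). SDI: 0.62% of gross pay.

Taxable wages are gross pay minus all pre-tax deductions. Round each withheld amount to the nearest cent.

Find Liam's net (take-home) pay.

$5579.48

HSA contribution: $104.28
Taxable wages = $6584.71 − $104.28 = $6480.43
State tax withheld: $6480.43 × 0.08 = $518.43
City income tax: $6480.43 × 0.0092 = $59.62
SDI: $6584.71 × 0.0062 = $40.83
Dental insurance premium: $72.94
Group life insurance premium: $209.13
Total deductions = $104.28 + $518.43 + $59.62 + $40.83 + $72.94 + $209.13 = $1005.23
Net pay = $6584.71 − $1005.23 = $5579.48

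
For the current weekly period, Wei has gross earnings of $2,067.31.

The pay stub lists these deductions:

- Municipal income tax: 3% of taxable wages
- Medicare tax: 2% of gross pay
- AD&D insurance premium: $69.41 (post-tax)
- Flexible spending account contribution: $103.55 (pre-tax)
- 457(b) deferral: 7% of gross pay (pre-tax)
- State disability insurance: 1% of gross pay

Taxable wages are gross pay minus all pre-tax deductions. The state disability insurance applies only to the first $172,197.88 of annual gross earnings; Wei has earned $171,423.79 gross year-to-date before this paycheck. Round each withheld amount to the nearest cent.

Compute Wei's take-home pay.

457(b) deferral: $2,067.31 × 0.07 = $144.71
Flexible spending account contribution: $103.55
Pre-tax total = $144.71 + $103.55 = $248.26
Taxable wages = $2,067.31 − $248.26 = $1,819.05
Municipal income tax: $1,819.05 × 0.03 = $54.57
State disability insurance: only $172,197.88 − $171,423.79 = $774.09 of this check is subject → $774.09 × 0.01 = $7.74
Medicare tax: $2,067.31 × 0.02 = $41.35
AD&D insurance premium: $69.41
Total deductions = $144.71 + $103.55 + $54.57 + $7.74 + $41.35 + $69.41 = $421.33
Net pay = $2,067.31 − $421.33 = $1,645.98

$1,645.98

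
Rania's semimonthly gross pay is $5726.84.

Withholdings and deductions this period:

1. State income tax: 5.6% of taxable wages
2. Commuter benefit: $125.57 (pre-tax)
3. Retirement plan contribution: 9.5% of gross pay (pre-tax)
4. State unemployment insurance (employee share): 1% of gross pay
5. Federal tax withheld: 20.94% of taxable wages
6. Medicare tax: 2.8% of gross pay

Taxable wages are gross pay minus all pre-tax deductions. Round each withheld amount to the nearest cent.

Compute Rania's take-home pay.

$3497.42

Retirement plan contribution: $5726.84 × 0.095 = $544.05
Commuter benefit: $125.57
Pre-tax total = $544.05 + $125.57 = $669.62
Taxable wages = $5726.84 − $669.62 = $5057.22
State income tax: $5057.22 × 0.056 = $283.20
Federal tax withheld: $5057.22 × 0.2094 = $1058.98
Medicare tax: $5726.84 × 0.028 = $160.35
State unemployment insurance (employee share): $5726.84 × 0.01 = $57.27
Total deductions = $544.05 + $125.57 + $283.20 + $1058.98 + $160.35 + $57.27 = $2229.42
Net pay = $5726.84 − $2229.42 = $3497.42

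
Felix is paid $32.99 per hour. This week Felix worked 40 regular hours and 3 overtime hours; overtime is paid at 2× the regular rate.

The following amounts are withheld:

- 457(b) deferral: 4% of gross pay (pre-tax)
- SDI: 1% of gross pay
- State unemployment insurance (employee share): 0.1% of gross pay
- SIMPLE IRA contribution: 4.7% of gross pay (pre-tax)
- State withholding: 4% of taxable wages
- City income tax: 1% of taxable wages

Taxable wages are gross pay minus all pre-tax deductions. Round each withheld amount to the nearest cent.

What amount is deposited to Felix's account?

$1299.54

Regular pay: 40 × $32.99 = $1319.60
Overtime pay: 3 × $32.99 × 2 = $197.94
Gross pay = $1319.60 + $197.94 = $1517.54
457(b) deferral: $1517.54 × 0.04 = $60.70
SIMPLE IRA contribution: $1517.54 × 0.047 = $71.32
Pre-tax total = $60.70 + $71.32 = $132.02
Taxable wages = $1517.54 − $132.02 = $1385.52
State withholding: $1385.52 × 0.04 = $55.42
City income tax: $1385.52 × 0.01 = $13.86
State unemployment insurance (employee share): $1517.54 × 0.001 = $1.52
SDI: $1517.54 × 0.01 = $15.18
Total deductions = $60.70 + $71.32 + $55.42 + $13.86 + $1.52 + $15.18 = $218.00
Net pay = $1517.54 − $218.00 = $1299.54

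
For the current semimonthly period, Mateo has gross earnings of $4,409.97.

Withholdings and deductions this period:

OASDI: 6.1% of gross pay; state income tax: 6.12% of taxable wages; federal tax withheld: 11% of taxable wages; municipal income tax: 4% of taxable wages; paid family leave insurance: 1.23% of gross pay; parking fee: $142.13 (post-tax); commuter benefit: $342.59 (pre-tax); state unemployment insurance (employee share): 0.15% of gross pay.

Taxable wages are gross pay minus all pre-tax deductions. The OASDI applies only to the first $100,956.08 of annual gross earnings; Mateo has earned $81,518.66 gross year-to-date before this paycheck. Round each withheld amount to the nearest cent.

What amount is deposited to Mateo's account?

Commuter benefit: $342.59
Taxable wages = $4,409.97 − $342.59 = $4,067.38
Municipal income tax: $4,067.38 × 0.04 = $162.70
Federal tax withheld: $4,067.38 × 0.11 = $447.41
State income tax: $4,067.38 × 0.0612 = $248.92
State unemployment insurance (employee share): $4,409.97 × 0.0015 = $6.61
OASDI: cap not yet reached, full $4,409.97 is subject → $4,409.97 × 0.061 = $269.01
Paid family leave insurance: $4,409.97 × 0.0123 = $54.24
Parking fee: $142.13
Total deductions = $342.59 + $162.70 + $447.41 + $248.92 + $6.61 + $269.01 + $54.24 + $142.13 = $1,673.61
Net pay = $4,409.97 − $1,673.61 = $2,736.36

$2,736.36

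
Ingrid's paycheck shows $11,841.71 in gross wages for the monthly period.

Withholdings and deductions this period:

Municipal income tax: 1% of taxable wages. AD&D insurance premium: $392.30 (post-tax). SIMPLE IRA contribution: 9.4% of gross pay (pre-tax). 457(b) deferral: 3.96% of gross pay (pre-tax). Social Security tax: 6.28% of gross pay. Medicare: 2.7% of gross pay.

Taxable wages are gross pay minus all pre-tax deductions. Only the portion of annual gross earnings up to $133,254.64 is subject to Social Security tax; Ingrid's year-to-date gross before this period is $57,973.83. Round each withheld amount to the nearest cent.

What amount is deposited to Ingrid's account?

457(b) deferral: $11,841.71 × 0.0396 = $468.93
SIMPLE IRA contribution: $11,841.71 × 0.094 = $1,113.12
Pre-tax total = $468.93 + $1,113.12 = $1,582.05
Taxable wages = $11,841.71 − $1,582.05 = $10,259.66
Municipal income tax: $10,259.66 × 0.01 = $102.60
Social Security tax: cap not yet reached, full $11,841.71 is subject → $11,841.71 × 0.0628 = $743.66
Medicare: $11,841.71 × 0.027 = $319.73
AD&D insurance premium: $392.30
Total deductions = $468.93 + $1,113.12 + $102.60 + $743.66 + $319.73 + $392.30 = $3,140.34
Net pay = $11,841.71 − $3,140.34 = $8,701.37

$8,701.37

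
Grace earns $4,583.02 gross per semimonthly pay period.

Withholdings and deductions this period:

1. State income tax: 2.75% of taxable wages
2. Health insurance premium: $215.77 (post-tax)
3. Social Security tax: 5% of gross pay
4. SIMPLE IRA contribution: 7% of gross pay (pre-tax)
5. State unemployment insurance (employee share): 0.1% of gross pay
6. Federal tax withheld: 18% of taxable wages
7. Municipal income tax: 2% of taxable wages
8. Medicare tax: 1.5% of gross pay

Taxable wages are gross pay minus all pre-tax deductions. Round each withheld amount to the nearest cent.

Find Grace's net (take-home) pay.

$2,774.31

SIMPLE IRA contribution: $4,583.02 × 0.07 = $320.81
Taxable wages = $4,583.02 − $320.81 = $4,262.21
Federal tax withheld: $4,262.21 × 0.18 = $767.20
Municipal income tax: $4,262.21 × 0.02 = $85.24
State income tax: $4,262.21 × 0.0275 = $117.21
Social Security tax: $4,583.02 × 0.05 = $229.15
Medicare tax: $4,583.02 × 0.015 = $68.75
State unemployment insurance (employee share): $4,583.02 × 0.001 = $4.58
Health insurance premium: $215.77
Total deductions = $320.81 + $767.20 + $85.24 + $117.21 + $229.15 + $68.75 + $4.58 + $215.77 = $1,808.71
Net pay = $4,583.02 − $1,808.71 = $2,774.31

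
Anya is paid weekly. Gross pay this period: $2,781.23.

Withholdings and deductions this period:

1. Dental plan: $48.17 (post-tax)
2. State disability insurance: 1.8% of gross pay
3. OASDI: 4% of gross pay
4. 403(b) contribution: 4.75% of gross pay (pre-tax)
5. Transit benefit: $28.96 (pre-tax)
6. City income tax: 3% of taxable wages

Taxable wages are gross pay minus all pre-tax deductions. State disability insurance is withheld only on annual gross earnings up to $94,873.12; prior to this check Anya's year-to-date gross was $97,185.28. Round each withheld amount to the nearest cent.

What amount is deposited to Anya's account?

$2,382.14

403(b) contribution: $2,781.23 × 0.0475 = $132.11
Transit benefit: $28.96
Pre-tax total = $132.11 + $28.96 = $161.07
Taxable wages = $2,781.23 − $161.07 = $2,620.16
City income tax: $2,620.16 × 0.03 = $78.60
OASDI: $2,781.23 × 0.04 = $111.25
State disability insurance: annual cap $94,873.12 already reached (YTD $97,185.28), so $0.00
Dental plan: $48.17
Total deductions = $132.11 + $28.96 + $78.60 + $111.25 + $0.00 + $48.17 = $399.09
Net pay = $2,781.23 − $399.09 = $2,382.14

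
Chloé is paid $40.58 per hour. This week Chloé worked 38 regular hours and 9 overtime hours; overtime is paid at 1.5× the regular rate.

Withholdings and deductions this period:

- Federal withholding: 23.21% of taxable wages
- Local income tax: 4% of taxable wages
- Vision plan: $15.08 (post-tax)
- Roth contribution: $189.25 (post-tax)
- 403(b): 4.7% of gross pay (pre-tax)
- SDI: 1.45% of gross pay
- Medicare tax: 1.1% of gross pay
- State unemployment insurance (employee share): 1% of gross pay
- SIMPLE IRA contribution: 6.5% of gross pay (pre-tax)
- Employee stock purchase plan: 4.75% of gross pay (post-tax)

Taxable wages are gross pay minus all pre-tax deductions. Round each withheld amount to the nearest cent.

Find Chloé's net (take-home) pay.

$973.06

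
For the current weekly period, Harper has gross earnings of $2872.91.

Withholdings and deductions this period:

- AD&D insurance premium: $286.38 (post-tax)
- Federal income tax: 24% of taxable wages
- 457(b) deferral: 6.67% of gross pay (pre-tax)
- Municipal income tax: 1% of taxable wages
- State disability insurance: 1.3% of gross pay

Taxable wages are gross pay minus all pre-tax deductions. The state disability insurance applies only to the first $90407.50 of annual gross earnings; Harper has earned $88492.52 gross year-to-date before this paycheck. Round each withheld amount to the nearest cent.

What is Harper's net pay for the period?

$1699.70

457(b) deferral: $2872.91 × 0.0667 = $191.62
Taxable wages = $2872.91 − $191.62 = $2681.29
Municipal income tax: $2681.29 × 0.01 = $26.81
Federal income tax: $2681.29 × 0.24 = $643.51
State disability insurance: only $90407.50 − $88492.52 = $1914.98 of this check is subject → $1914.98 × 0.013 = $24.89
AD&D insurance premium: $286.38
Total deductions = $191.62 + $26.81 + $643.51 + $24.89 + $286.38 = $1173.21
Net pay = $2872.91 − $1173.21 = $1699.70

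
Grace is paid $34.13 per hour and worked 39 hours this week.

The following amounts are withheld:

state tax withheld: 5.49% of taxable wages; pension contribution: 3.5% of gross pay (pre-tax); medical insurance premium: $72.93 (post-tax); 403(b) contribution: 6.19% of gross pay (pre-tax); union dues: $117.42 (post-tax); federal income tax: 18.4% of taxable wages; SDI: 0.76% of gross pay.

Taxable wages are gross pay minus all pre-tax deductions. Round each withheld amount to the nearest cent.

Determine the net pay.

$714.45

Gross pay: 39 × $34.13 = $1,331.07
Pension contribution: $1,331.07 × 0.035 = $46.59
403(b) contribution: $1,331.07 × 0.0619 = $82.39
Pre-tax total = $46.59 + $82.39 = $128.98
Taxable wages = $1,331.07 − $128.98 = $1,202.09
Federal income tax: $1,202.09 × 0.184 = $221.18
State tax withheld: $1,202.09 × 0.0549 = $65.99
SDI: $1,331.07 × 0.0076 = $10.12
Medical insurance premium: $72.93
Union dues: $117.42
Total deductions = $46.59 + $82.39 + $221.18 + $65.99 + $10.12 + $72.93 + $117.42 = $616.62
Net pay = $1,331.07 − $616.62 = $714.45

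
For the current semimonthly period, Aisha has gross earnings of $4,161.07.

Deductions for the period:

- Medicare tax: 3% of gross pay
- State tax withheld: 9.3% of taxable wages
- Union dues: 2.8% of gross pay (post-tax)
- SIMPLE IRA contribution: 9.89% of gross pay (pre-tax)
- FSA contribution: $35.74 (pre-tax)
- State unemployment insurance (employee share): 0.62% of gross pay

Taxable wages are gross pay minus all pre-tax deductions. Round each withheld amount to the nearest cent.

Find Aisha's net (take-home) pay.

$3,101.28

FSA contribution: $35.74
SIMPLE IRA contribution: $4,161.07 × 0.0989 = $411.53
Pre-tax total = $35.74 + $411.53 = $447.27
Taxable wages = $4,161.07 − $447.27 = $3,713.80
State tax withheld: $3,713.80 × 0.093 = $345.38
State unemployment insurance (employee share): $4,161.07 × 0.0062 = $25.80
Medicare tax: $4,161.07 × 0.03 = $124.83
Union dues: $4,161.07 × 0.028 = $116.51
Total deductions = $35.74 + $411.53 + $345.38 + $25.80 + $124.83 + $116.51 = $1,059.79
Net pay = $4,161.07 − $1,059.79 = $3,101.28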